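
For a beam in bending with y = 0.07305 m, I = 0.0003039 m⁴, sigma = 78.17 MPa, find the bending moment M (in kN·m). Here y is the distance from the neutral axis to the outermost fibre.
Model: a beam in bending, so sigma = (M·y) / I.
Solve for M: M = (sigma·I) / y.
Convert to SI units:
  sigma = 78.17 MPa = 7.817 × 10⁷ Pa
Substitute:
  M = ((7.817 × 10⁷) × 0.0003039) / 0.07305
  M = 325200 N·m
Convert: M = 325200 N·m = 325.2 kN·m
Final answer: M = 325.2 kN·m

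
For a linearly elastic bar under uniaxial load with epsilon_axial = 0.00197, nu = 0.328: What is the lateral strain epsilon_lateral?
Model: a linearly elastic bar under uniaxial load, so epsilon_lateral = -nu·epsilon_axial.
Substitute:
  epsilon_lateral = -(0.328 × 0.00197)
  epsilon_lateral = -0.0006462
Final answer: epsilon_lateral = -0.0006462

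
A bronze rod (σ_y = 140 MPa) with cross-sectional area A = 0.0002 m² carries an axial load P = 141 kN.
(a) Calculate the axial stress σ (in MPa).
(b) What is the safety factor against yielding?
(a) Axial stress σ = P/A. Convert P = 141 kN = 141000 N.
  σ = 141000 / 0.0002 = 7.05 × 10⁸ Pa = 705 MPa
(b) Safety factor SF = σ_y/σ = 140 / 705 = 0.1986
Final answer: (a) σ = 705 MPa, (b) SF = 0.1986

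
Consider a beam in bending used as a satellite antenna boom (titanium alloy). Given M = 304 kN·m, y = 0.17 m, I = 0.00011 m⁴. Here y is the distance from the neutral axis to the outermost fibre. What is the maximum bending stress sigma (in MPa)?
Model: a beam in bending, so sigma = (M·y) / I.
Convert to SI units:
  M = 304 kN·m = 304000 N·m
Substitute:
  sigma = (304000 × 0.17) / 0.00011
  sigma = 4.698 × 10⁸ Pa
Convert: sigma = 4.698 × 10⁸ Pa = 469.8 MPa
Final answer: sigma = 469.8 MPa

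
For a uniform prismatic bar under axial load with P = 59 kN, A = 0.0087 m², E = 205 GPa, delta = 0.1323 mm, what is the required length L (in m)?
Model: a uniform prismatic bar under axial load, so delta = (P·L) / (A·E).
Solve for L: L = (delta·A·E) / P.
Convert to SI units:
  P = 59 kN = 59000 N
  E = 205 GPa = 2.05 × 10¹¹ Pa
  delta = 0.1323 mm = 0.0001323 m
Substitute:
  L = (0.0001323 × 0.0087 × (2.05 × 10¹¹)) / 59000
  L = 3.999 m
Final answer: L = 3.999 m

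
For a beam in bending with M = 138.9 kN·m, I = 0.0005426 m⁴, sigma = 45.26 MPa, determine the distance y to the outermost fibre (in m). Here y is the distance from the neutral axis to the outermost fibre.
Model: a beam in bending, so sigma = (M·y) / I.
Solve for y: y = (sigma·I) / M.
Convert to SI units:
  M = 138.9 kN·m = 138900 N·m
  sigma = 45.26 MPa = 4.526 × 10⁷ Pa
Substitute:
  y = ((4.526 × 10⁷) × 0.0005426) / 138900
  y = 0.1768 m
Final answer: y = 0.1768 m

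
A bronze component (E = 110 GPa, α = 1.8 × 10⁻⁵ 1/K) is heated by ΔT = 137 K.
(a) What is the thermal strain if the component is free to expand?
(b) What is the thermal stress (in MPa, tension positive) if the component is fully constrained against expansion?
(a) Free thermal strain ε_th = α·ΔT = (1.8 × 10⁻⁵) × 137 = 0.002466
(b) Fully constrained, the expansion is suppressed, so σ = -E·α·ΔT. Convert E = 110 GPa = 1.1 × 10¹¹ Pa.
  σ = -(1.1 × 10¹¹) × (1.8 × 10⁻⁵) × 137 = -2.713 × 10⁸ Pa = -271.3 MPa (compressive)
Final answer: (a) ε_th = 0.002466, (b) σ = -271.3 MPa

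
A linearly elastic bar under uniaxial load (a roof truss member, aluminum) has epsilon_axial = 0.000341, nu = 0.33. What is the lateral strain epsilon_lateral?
Model: a linearly elastic bar under uniaxial load, so epsilon_lateral = -nu·epsilon_axial.
Substitute:
  epsilon_lateral = -(0.33 × 0.000341)
  epsilon_lateral = -0.0001125
Final answer: epsilon_lateral = -0.0001125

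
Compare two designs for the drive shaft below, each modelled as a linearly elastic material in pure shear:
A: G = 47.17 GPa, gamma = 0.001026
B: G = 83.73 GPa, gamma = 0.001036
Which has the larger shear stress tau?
Model: a linearly elastic material in pure shear, so tau = G·gamma (SI units).
  A: tau = (4.717 × 10¹⁰) × 0.001026 = 4.84 × 10⁷ Pa = 48.4 MPa
  B: tau = (8.373 × 10¹⁰) × 0.001036 = 8.674 × 10⁷ Pa = 86.74 MPa
86.74 MPa > 48.4 MPa, so B is larger.
Final answer: B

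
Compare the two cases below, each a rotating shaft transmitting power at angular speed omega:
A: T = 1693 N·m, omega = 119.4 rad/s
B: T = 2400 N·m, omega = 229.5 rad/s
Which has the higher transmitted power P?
Model: a rotating shaft transmitting power at angular speed omega, so P = T·omega (SI units).
  A: P = 1693 × 119.4 = 202100 W = 202.1 kW
  B: P = 2400 × 229.5 = 550800 W = 550.8 kW
550.8 kW > 202.1 kW, so B is larger.
Final answer: B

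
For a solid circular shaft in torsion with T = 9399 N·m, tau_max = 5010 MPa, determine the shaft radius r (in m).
Model: a solid circular shaft in torsion, so tau_max = (2·T) / (π·r^3).
Solve for r: r = ((2·T) / (π·tau_max))^(1/3).
Convert to SI units:
  tau_max = 5010 MPa = 5.01 × 10⁹ Pa
Substitute:
  r = ((2 × 9399) / (π × (5.01 × 10⁹)))^(1/3)
  r = 0.01061 m
Final answer: r = 0.01061 m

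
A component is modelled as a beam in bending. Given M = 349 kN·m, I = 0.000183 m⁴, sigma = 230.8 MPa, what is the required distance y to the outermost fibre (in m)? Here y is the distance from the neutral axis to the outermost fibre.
Model: a beam in bending, so sigma = (M·y) / I.
Solve for y: y = (sigma·I) / M.
Convert to SI units:
  M = 349 kN·m = 349000 N·m
  sigma = 230.8 MPa = 2.308 × 10⁸ Pa
Substitute:
  y = ((2.308 × 10⁸) × 0.000183) / 349000
  y = 0.121 m
Final answer: y = 0.121 m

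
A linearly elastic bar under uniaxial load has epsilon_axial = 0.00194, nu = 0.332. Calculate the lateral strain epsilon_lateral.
Model: a linearly elastic bar under uniaxial load, so epsilon_lateral = -nu·epsilon_axial.
Substitute:
  epsilon_lateral = -(0.332 × 0.00194)
  epsilon_lateral = -0.0006441
Final answer: epsilon_lateral = -0.0006441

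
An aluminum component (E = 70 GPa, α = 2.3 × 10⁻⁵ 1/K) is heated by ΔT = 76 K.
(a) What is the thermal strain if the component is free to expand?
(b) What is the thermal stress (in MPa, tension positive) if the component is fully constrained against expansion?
(a) Free thermal strain ε_th = α·ΔT = (2.3 × 10⁻⁵) × 76 = 0.001748
(b) Fully constrained, the expansion is suppressed, so σ = -E·α·ΔT. Convert E = 70 GPa = 7 × 10¹⁰ Pa.
  σ = -(7 × 10¹⁰) × (2.3 × 10⁻⁵) × 76 = -1.224 × 10⁸ Pa = -122.4 MPa (compressive)
Final answer: (a) ε_th = 0.001748, (b) σ = -122.4 MPa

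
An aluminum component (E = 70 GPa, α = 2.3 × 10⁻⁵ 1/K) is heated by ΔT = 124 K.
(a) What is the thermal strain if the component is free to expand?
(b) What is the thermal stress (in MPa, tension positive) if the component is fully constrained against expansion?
(a) Free thermal strain ε_th = α·ΔT = (2.3 × 10⁻⁵) × 124 = 0.002852
(b) Fully constrained, the expansion is suppressed, so σ = -E·α·ΔT. Convert E = 70 GPa = 7 × 10¹⁰ Pa.
  σ = -(7 × 10¹⁰) × (2.3 × 10⁻⁵) × 124 = -1.996 × 10⁸ Pa = -199.6 MPa (compressive)
Final answer: (a) ε_th = 0.002852, (b) σ = -199.6 MPa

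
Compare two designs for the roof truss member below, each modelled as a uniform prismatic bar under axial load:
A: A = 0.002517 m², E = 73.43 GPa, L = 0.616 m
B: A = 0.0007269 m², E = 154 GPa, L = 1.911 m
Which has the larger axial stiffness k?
Model: a uniform prismatic bar under axial load, so k = (A·E) / L (SI units).
  A: k = (0.002517 × (7.343 × 10¹⁰)) / 0.616 = 3 × 10⁸ N/m = 300 MN/m
  B: k = (0.0007269 × (1.54 × 10¹¹)) / 1.911 = 5.858 × 10⁷ N/m = 58.58 MN/m
300 MN/m > 58.58 MN/m, so A is larger.
Final answer: A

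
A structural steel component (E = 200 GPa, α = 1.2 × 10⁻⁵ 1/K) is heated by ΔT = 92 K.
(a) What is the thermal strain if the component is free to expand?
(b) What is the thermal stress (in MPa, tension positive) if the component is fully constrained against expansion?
(a) Free thermal strain ε_th = α·ΔT = (1.2 × 10⁻⁵) × 92 = 0.001104
(b) Fully constrained, the expansion is suppressed, so σ = -E·α·ΔT. Convert E = 200 GPa = 2 × 10¹¹ Pa.
  σ = -(2 × 10¹¹) × (1.2 × 10⁻⁵) × 92 = -2.208 × 10⁸ Pa = -220.8 MPa (compressive)
Final answer: (a) ε_th = 0.001104, (b) σ = -220.8 MPa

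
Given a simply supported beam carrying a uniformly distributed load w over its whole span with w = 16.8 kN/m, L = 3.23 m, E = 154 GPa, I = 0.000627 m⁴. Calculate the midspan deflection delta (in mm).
Model: a simply supported beam carrying a uniformly distributed load w over its whole span, so delta = (5·w·L^4) / (384·E·I).
Convert to SI units:
  w = 16.8 kN/m = 16800 N/m
  E = 154 GPa = 1.54 × 10¹¹ Pa
Substitute:
  delta = (5 × 16800 × 3.23^4) / (384 × (1.54 × 10¹¹) × 0.000627)
  delta = 0.0002466 m
Convert: delta = 0.0002466 m = 0.2466 mm
Final answer: delta = 0.2466 mm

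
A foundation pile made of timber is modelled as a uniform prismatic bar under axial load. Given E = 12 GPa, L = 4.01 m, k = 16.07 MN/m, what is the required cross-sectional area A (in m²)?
Model: a uniform prismatic bar under axial load, so k = (A·E) / L.
Solve for A: A = (k·L) / E.
Convert to SI units:
  E = 12 GPa = 1.2 × 10¹⁰ Pa
  k = 16.07 MN/m = 1.607 × 10⁷ N/m
Substitute:
  A = ((1.607 × 10⁷) × 4.01) / (1.2 × 10¹⁰)
  A = 0.00537 m²
Final answer: A = 0.00537 m²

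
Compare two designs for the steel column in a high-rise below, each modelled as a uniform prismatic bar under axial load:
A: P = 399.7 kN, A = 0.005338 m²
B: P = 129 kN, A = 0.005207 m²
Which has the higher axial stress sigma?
Model: a uniform prismatic bar under axial load, so sigma = P / A (SI units).
  A: sigma = 399700 / 0.005338 = 7.488 × 10⁷ Pa = 74.88 MPa
  B: sigma = 129000 / 0.005207 = 2.477 × 10⁷ Pa = 24.77 MPa
74.88 MPa > 24.77 MPa, so A is larger.
Final answer: A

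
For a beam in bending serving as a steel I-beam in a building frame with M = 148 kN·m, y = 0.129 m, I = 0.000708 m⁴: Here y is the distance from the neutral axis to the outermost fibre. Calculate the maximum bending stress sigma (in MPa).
Model: a beam in bending, so sigma = (M·y) / I.
Convert to SI units:
  M = 148 kN·m = 148000 N·m
Substitute:
  sigma = (148000 × 0.129) / 0.000708
  sigma = 2.697 × 10⁷ Pa
Convert: sigma = 2.697 × 10⁷ Pa = 26.97 MPa
Final answer: sigma = 26.97 MPa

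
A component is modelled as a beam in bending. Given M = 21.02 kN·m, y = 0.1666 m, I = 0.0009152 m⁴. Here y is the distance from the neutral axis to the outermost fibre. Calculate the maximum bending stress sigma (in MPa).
Model: a beam in bending, so sigma = (M·y) / I.
Convert to SI units:
  M = 21.02 kN·m = 21020 N·m
Substitute:
  sigma = (21020 × 0.1666) / 0.0009152
  sigma = 3.826 × 10⁶ Pa
Convert: sigma = 3.826 × 10⁶ Pa = 3.826 MPa
Final answer: sigma = 3.826 MPa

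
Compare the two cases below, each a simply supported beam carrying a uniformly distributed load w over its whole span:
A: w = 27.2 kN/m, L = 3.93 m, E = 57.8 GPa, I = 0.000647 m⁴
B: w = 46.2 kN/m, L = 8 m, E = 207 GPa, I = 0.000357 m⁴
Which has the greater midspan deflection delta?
Model: a simply supported beam carrying a uniformly distributed load w over its whole span, so delta = (5·w·L^4) / (384·E·I) (SI units).
  A: delta = (5 × 27200 × 3.93^4) / (384 × (5.78 × 10¹⁰) × 0.000647) = 0.002259 m = 2.259 mm
  B: delta = (5 × 46200 × 8^4) / (384 × (2.07 × 10¹¹) × 0.000357) = 0.03334 m = 33.34 mm
33.34 mm > 2.259 mm, so B is larger.
Final answer: B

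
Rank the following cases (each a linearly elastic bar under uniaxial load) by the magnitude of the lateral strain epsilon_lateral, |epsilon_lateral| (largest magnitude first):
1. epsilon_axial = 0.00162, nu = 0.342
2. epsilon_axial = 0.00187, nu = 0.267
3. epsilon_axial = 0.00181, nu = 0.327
Model: a linearly elastic bar under uniaxial load, so epsilon_lateral = -nu·epsilon_axial (SI units).
  Case 1: epsilon_lateral = -(0.342 × 0.00162) = -0.000554
  Case 2: epsilon_lateral = -(0.267 × 0.00187) = -0.0004993
  Case 3: epsilon_lateral = -(0.327 × 0.00181) = -0.0005919
Ordering by |epsilon_lateral|: 0.0005919 (case 3) > 0.000554 (case 1) > 0.0004993 (case 2)
Final answer: 3, 1, 2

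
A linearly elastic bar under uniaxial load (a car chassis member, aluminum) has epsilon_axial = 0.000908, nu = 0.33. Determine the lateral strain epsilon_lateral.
Model: a linearly elastic bar under uniaxial load, so epsilon_lateral = -nu·epsilon_axial.
Substitute:
  epsilon_lateral = -(0.33 × 0.000908)
  epsilon_lateral = -0.0002996
Final answer: epsilon_lateral = -0.0002996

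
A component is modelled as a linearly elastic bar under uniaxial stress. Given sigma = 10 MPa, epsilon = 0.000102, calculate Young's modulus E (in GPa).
Model: a linearly elastic bar under uniaxial stress, so epsilon = sigma / E.
Solve for E: E = sigma / epsilon.
Convert to SI units:
  sigma = 10 MPa = 1 × 10⁷ Pa
Substitute:
  E = (1 × 10⁷) / 0.000102
  E = 9.804 × 10¹⁰ Pa
Convert: E = 9.804 × 10¹⁰ Pa = 98.04 GPa
Final answer: E = 98.04 GPa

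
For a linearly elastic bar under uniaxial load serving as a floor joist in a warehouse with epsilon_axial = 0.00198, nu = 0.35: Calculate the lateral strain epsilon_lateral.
Model: a linearly elastic bar under uniaxial load, so epsilon_lateral = -nu·epsilon_axial.
Substitute:
  epsilon_lateral = -(0.35 × 0.00198)
  epsilon_lateral = -0.000693
Final answer: epsilon_lateral = -0.000693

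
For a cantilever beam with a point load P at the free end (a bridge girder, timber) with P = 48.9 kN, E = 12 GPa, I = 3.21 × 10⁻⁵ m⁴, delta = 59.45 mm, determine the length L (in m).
Model: a cantilever beam with a point load P at the free end, so delta = (P·L^3) / (3·E·I).
Solve for L: L = ((3·delta·E·I) / P)^(1/3).
Convert to SI units:
  P = 48.9 kN = 48900 N
  E = 12 GPa = 1.2 × 10¹⁰ Pa
  delta = 59.45 mm = 0.05945 m
Substitute:
  L = ((3 × 0.05945 × (1.2 × 10¹⁰) × (3.21 × 10⁻⁵)) / 48900)^(1/3)
  L = 1.12 m
Final answer: L = 1.12 m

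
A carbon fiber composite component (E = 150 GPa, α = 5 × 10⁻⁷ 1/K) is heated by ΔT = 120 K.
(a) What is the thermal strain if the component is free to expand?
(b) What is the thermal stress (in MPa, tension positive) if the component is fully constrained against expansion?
(a) Free thermal strain ε_th = α·ΔT = (5 × 10⁻⁷) × 120 = 6 × 10⁻⁵
(b) Fully constrained, the expansion is suppressed, so σ = -E·α·ΔT. Convert E = 150 GPa = 1.5 × 10¹¹ Pa.
  σ = -(1.5 × 10¹¹) × (5 × 10⁻⁷) × 120 = -9 × 10⁶ Pa = -9 MPa (compressive)
Final answer: (a) ε_th = 6 × 10⁻⁵, (b) σ = -9 MPa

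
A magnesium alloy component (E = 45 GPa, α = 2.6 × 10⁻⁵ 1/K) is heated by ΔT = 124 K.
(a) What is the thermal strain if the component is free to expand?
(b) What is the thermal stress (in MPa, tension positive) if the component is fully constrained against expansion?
(a) Free thermal strain ε_th = α·ΔT = (2.6 × 10⁻⁵) × 124 = 0.003224
(b) Fully constrained, the expansion is suppressed, so σ = -E·α·ΔT. Convert E = 45 GPa = 4.5 × 10¹⁰ Pa.
  σ = -(4.5 × 10¹⁰) × (2.6 × 10⁻⁵) × 124 = -1.451 × 10⁸ Pa = -145.1 MPa (compressive)
Final answer: (a) ε_th = 0.003224, (b) σ = -145.1 MPa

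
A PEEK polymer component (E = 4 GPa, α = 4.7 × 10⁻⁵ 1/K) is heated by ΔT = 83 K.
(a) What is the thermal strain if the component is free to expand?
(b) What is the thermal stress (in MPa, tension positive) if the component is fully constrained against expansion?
(a) Free thermal strain ε_th = α·ΔT = (4.7 × 10⁻⁵) × 83 = 0.003901
(b) Fully constrained, the expansion is suppressed, so σ = -E·α·ΔT. Convert E = 4 GPa = 4 × 10⁹ Pa.
  σ = -(4 × 10⁹) × (4.7 × 10⁻⁵) × 83 = -1.56 × 10⁷ Pa = -15.6 MPa (compressive)
Final answer: (a) ε_th = 0.003901, (b) σ = -15.6 MPa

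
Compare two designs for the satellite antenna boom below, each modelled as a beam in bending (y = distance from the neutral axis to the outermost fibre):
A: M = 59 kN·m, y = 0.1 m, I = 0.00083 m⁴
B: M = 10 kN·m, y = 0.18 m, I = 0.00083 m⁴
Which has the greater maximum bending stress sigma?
Model: a beam in bending (y = distance from the neutral axis to the outermost fibre), so sigma = (M·y) / I (SI units).
  A: sigma = (59000 × 0.1) / 0.00083 = 7.108 × 10⁶ Pa = 7.108 MPa
  B: sigma = (10000 × 0.18) / 0.00083 = 2.169 × 10⁶ Pa = 2.169 MPa
7.108 MPa > 2.169 MPa, so A is larger.
Final answer: A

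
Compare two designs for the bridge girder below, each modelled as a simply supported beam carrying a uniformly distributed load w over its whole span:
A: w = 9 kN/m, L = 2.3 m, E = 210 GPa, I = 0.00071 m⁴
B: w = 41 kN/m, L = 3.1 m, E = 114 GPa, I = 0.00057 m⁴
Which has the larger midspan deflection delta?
Model: a simply supported beam carrying a uniformly distributed load w over its whole span, so delta = (5·w·L^4) / (384·E·I) (SI units).
  A: delta = (5 × 9000 × 2.3^4) / (384 × (2.1 × 10¹¹) × 0.00071) = 2.199 × 10⁻⁵ m = 0.02199 mm
  B: delta = (5 × 41000 × 3.1^4) / (384 × (1.14 × 10¹¹) × 0.00057) = 0.0007587 m = 0.7587 mm
0.7587 mm > 0.02199 mm, so B is larger.
Final answer: B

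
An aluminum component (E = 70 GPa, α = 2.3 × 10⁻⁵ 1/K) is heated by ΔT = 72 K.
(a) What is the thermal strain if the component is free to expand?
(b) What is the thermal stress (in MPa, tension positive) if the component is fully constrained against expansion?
(a) Free thermal strain ε_th = α·ΔT = (2.3 × 10⁻⁵) × 72 = 0.001656
(b) Fully constrained, the expansion is suppressed, so σ = -E·α·ΔT. Convert E = 70 GPa = 7 × 10¹⁰ Pa.
  σ = -(7 × 10¹⁰) × (2.3 × 10⁻⁵) × 72 = -1.159 × 10⁸ Pa = -115.9 MPa (compressive)
Final answer: (a) ε_th = 0.001656, (b) σ = -115.9 MPa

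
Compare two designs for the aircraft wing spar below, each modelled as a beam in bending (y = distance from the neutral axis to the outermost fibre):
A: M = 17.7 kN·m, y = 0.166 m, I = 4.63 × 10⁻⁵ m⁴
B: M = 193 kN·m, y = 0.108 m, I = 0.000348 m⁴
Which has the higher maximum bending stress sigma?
Model: a beam in bending (y = distance from the neutral axis to the outermost fibre), so sigma = (M·y) / I (SI units).
  A: sigma = (17700 × 0.166) / (4.63 × 10⁻⁵) = 6.346 × 10⁷ Pa = 63.46 MPa
  B: sigma = (193000 × 0.108) / 0.000348 = 5.99 × 10⁷ Pa = 59.9 MPa
63.46 MPa > 59.9 MPa, so A is larger.
Final answer: A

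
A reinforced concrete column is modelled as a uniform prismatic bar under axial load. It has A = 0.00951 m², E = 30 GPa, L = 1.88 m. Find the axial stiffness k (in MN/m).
Model: a uniform prismatic bar under axial load, so k = (A·E) / L.
Convert to SI units:
  E = 30 GPa = 3 × 10¹⁰ Pa
Substitute:
  k = (0.00951 × (3 × 10¹⁰)) / 1.88
  k = 1.518 × 10⁸ N/m
Convert: k = 1.518 × 10⁸ N/m = 151.8 MN/m
Final answer: k = 151.8 MN/m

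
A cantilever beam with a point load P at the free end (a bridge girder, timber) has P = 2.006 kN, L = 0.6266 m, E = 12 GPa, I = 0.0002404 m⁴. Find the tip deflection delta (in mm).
Model: a cantilever beam with a point load P at the free end, so delta = (P·L^3) / (3·E·I).
Convert to SI units:
  P = 2.006 kN = 2006 N
  E = 12 GPa = 1.2 × 10¹⁰ Pa
Substitute:
  delta = (2006 × 0.6266^3) / (3 × (1.2 × 10¹⁰) × 0.0002404)
  delta = 5.702 × 10⁻⁵ m
Convert: delta = 5.702 × 10⁻⁵ m = 0.05702 mm
Final answer: delta = 0.05702 mm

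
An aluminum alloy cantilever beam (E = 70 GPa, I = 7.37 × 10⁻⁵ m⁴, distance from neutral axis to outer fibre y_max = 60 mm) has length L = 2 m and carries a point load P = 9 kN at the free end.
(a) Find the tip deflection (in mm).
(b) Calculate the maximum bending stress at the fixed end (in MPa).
(a) Tip deflection of a cantilever with an end point load: δ = P·L^3 / (3·E·I). Convert P = 9 kN = 9000 N, E = 70 GPa = 7 × 10¹⁰ Pa.
  δ = (9000 × 2^3) / (3 × (7 × 10¹⁰) × (7.37 × 10⁻⁵)) = 0.004652 m = 4.652 mm
(b) Maximum bending moment at the fixed end: M = P·L = 9000 × 2 = 18000 N·m. Convert y_max = 60 mm = 0.06 m.
  σ = M·y_max / I = (18000 × 0.06) / (7.37 × 10⁻⁵) = 1.465 × 10⁷ Pa = 14.65 MPa
Final answer: (a) δ = 4.652 mm, (b) σ = 14.65 MPa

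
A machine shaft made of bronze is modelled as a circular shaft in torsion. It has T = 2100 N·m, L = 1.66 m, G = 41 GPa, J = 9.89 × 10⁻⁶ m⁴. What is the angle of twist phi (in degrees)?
Model: a circular shaft in torsion, so phi = (T·L) / (G·J).
Convert to SI units:
  G = 41 GPa = 4.1 × 10¹⁰ Pa
Substitute:
  phi = (2100 × 1.66) / ((4.1 × 10¹⁰) × (9.89 × 10⁻⁶))
  phi = 0.008597 rad
Convert to degrees: phi = 0.008597 × 180/π = 0.4926°
Final answer: phi = 0.4926°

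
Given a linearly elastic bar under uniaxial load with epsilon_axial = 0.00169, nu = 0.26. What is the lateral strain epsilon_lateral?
Model: a linearly elastic bar under uniaxial load, so epsilon_lateral = -nu·epsilon_axial.
Substitute:
  epsilon_lateral = -(0.26 × 0.00169)
  epsilon_lateral = -0.0004394
Final answer: epsilon_lateral = -0.0004394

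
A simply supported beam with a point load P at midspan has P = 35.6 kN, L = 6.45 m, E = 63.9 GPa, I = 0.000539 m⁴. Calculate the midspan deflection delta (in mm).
Model: a simply supported beam with a point load P at midspan, so delta = (P·L^3) / (48·E·I).
Convert to SI units:
  P = 35.6 kN = 35600 N
  E = 63.9 GPa = 6.39 × 10¹⁰ Pa
Substitute:
  delta = (35600 × 6.45^3) / (48 × (6.39 × 10¹⁰) × 0.000539)
  delta = 0.005778 m
Convert: delta = 0.005778 m = 5.778 mm
Final answer: delta = 5.778 mm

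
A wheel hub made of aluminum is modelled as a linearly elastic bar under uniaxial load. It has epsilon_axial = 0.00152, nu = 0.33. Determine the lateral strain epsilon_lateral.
Model: a linearly elastic bar under uniaxial load, so epsilon_lateral = -nu·epsilon_axial.
Substitute:
  epsilon_lateral = -(0.33 × 0.00152)
  epsilon_lateral = -0.0005016
Final answer: epsilon_lateral = -0.0005016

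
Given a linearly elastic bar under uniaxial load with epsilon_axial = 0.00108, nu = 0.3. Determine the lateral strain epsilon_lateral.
Model: a linearly elastic bar under uniaxial load, so epsilon_lateral = -nu·epsilon_axial.
Substitute:
  epsilon_lateral = -(0.3 × 0.00108)
  epsilon_lateral = -0.000324
Final answer: epsilon_lateral = -0.000324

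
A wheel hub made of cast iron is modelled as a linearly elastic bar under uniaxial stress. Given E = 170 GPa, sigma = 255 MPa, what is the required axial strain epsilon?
Model: a linearly elastic bar under uniaxial stress, so sigma = E·epsilon.
Solve for epsilon: epsilon = sigma / E.
Convert to SI units:
  E = 170 GPa = 1.7 × 10¹¹ Pa
  sigma = 255 MPa = 2.55 × 10⁸ Pa
Substitute:
  epsilon = (2.55 × 10⁸) / (1.7 × 10¹¹)
  epsilon = 0.0015
Final answer: epsilon = 0.0015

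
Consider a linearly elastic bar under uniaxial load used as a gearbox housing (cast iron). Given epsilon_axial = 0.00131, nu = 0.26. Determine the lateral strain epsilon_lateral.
Model: a linearly elastic bar under uniaxial load, so epsilon_lateral = -nu·epsilon_axial.
Substitute:
  epsilon_lateral = -(0.26 × 0.00131)
  epsilon_lateral = -0.0003406
Final answer: epsilon_lateral = -0.0003406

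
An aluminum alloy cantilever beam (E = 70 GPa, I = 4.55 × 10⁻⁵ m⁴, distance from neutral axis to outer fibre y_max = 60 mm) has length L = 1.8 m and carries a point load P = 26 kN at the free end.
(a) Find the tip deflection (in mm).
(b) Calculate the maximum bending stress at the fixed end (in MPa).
(a) Tip deflection of a cantilever with an end point load: δ = P·L^3 / (3·E·I). Convert P = 26 kN = 26000 N, E = 70 GPa = 7 × 10¹⁰ Pa.
  δ = (26000 × 1.8^3) / (3 × (7 × 10¹⁰) × (4.55 × 10⁻⁵)) = 0.01587 m = 15.87 mm
(b) Maximum bending moment at the fixed end: M = P·L = 26000 × 1.8 = 46800 N·m. Convert y_max = 60 mm = 0.06 m.
  σ = M·y_max / I = (46800 × 0.06) / (4.55 × 10⁻⁵) = 6.171 × 10⁷ Pa = 61.71 MPa
Final answer: (a) δ = 15.87 mm, (b) σ = 61.71 MPa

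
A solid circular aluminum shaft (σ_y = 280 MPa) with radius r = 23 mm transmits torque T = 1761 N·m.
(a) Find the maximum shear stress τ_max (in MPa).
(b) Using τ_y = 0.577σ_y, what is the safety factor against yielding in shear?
(a) For a solid circular shaft, τ_max = T·r/J with J = π·r^4/2, i.e. τ_max = 2·T / (π·r^3). Convert r = 23 mm = 0.023 m.
  τ_max = (2 × 1761) / (π × 0.023^3) = 9.214 × 10⁷ Pa = 92.14 MPa
(b) τ_y = 0.577 × 280 = 161.56 MPa
  SF = τ_y/τ_max = 161.56 / 92.14 = 1.753
Final answer: (a) τ_max = 92.14 MPa, (b) SF = 1.753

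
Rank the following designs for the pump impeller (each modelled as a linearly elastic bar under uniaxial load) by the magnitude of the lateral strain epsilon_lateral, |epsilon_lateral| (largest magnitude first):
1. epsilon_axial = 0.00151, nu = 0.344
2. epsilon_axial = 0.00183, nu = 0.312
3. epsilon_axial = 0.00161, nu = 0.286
Model: a linearly elastic bar under uniaxial load, so epsilon_lateral = -nu·epsilon_axial (SI units).
  Case 1: epsilon_lateral = -(0.344 × 0.00151) = -0.0005194
  Case 2: epsilon_lateral = -(0.312 × 0.00183) = -0.000571
  Case 3: epsilon_lateral = -(0.286 × 0.00161) = -0.0004605
Ordering by |epsilon_lateral|: 0.000571 (case 2) > 0.0005194 (case 1) > 0.0004605 (case 3)
Final answer: 2, 1, 3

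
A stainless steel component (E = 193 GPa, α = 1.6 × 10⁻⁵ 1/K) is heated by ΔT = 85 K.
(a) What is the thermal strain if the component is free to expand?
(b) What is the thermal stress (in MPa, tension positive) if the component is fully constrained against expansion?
(a) Free thermal strain ε_th = α·ΔT = (1.6 × 10⁻⁵) × 85 = 0.00136
(b) Fully constrained, the expansion is suppressed, so σ = -E·α·ΔT. Convert E = 193 GPa = 1.93 × 10¹¹ Pa.
  σ = -(1.93 × 10¹¹) × (1.6 × 10⁻⁵) × 85 = -2.625 × 10⁸ Pa = -262.5 MPa (compressive)
Final answer: (a) ε_th = 0.00136, (b) σ = -262.5 MPa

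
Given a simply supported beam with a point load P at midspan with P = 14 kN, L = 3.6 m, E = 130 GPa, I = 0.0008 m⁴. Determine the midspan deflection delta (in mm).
Model: a simply supported beam with a point load P at midspan, so delta = (P·L^3) / (48·E·I).
Convert to SI units:
  P = 14 kN = 14000 N
  E = 130 GPa = 1.3 × 10¹¹ Pa
Substitute:
  delta = (14000 × 3.6^3) / (48 × (1.3 × 10¹¹) × 0.0008)
  delta = 0.0001308 m
Convert: delta = 0.0001308 m = 0.1308 mm
Final answer: delta = 0.1308 mm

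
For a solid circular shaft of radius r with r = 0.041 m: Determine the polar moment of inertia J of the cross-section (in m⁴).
Model: a solid circular shaft of radius r, so J = (π·r^4) / 2.
Substitute:
  J = (π × 0.041^4) / 2
  J = 4.439 × 10⁻⁶ m⁴
Final answer: J = 4.439 × 10⁻⁶ m⁴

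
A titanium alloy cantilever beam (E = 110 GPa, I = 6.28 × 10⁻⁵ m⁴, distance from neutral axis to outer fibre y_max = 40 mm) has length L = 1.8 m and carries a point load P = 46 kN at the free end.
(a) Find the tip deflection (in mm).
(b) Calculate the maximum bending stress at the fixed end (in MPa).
(a) Tip deflection of a cantilever with an end point load: δ = P·L^3 / (3·E·I). Convert P = 46 kN = 46000 N, E = 110 GPa = 1.1 × 10¹¹ Pa.
  δ = (46000 × 1.8^3) / (3 × (1.1 × 10¹¹) × (6.28 × 10⁻⁵)) = 0.01294 m = 12.94 mm
(b) Maximum bending moment at the fixed end: M = P·L = 46000 × 1.8 = 82800 N·m. Convert y_max = 40 mm = 0.04 m.
  σ = M·y_max / I = (82800 × 0.04) / (6.28 × 10⁻⁵) = 5.274 × 10⁷ Pa = 52.74 MPa
Final answer: (a) δ = 12.94 mm, (b) σ = 52.74 MPa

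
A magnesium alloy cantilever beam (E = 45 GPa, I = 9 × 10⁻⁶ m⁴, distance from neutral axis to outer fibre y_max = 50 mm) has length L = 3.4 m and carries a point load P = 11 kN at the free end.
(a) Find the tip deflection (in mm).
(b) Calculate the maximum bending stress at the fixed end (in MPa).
(a) Tip deflection of a cantilever with an end point load: δ = P·L^3 / (3·E·I). Convert P = 11 kN = 11000 N, E = 45 GPa = 4.5 × 10¹⁰ Pa.
  δ = (11000 × 3.4^3) / (3 × (4.5 × 10¹⁰) × (9 × 10⁻⁶)) = 0.3558 m = 355.8 mm
(b) Maximum bending moment at the fixed end: M = P·L = 11000 × 3.4 = 37400 N·m. Convert y_max = 50 mm = 0.05 m.
  σ = M·y_max / I = (37400 × 0.05) / (9 × 10⁻⁶) = 2.078 × 10⁸ Pa = 207.8 MPa
Final answer: (a) δ = 355.8 mm, (b) σ = 207.8 MPa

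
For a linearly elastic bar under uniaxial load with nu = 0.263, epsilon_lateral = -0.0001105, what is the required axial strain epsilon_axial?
Model: a linearly elastic bar under uniaxial load, so epsilon_lateral = -nu·epsilon_axial.
Solve for epsilon_axial: epsilon_axial = -epsilon_lateral / nu.
Substitute:
  epsilon_axial = -(-0.0001105) / 0.263
  epsilon_axial = 0.0004202
Final answer: epsilon_axial = 0.0004202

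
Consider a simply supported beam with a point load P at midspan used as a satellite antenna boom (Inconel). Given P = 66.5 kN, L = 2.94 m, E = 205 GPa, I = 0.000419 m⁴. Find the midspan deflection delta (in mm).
Model: a simply supported beam with a point load P at midspan, so delta = (P·L^3) / (48·E·I).
Convert to SI units:
  P = 66.5 kN = 66500 N
  E = 205 GPa = 2.05 × 10¹¹ Pa
Substitute:
  delta = (66500 × 2.94^3) / (48 × (2.05 × 10¹¹) × 0.000419)
  delta = 0.0004099 m
Convert: delta = 0.0004099 m = 0.4099 mm
Final answer: delta = 0.4099 mm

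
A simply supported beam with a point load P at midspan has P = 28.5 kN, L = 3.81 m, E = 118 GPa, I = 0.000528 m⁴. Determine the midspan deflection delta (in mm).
Model: a simply supported beam with a point load P at midspan, so delta = (P·L^3) / (48·E·I).
Convert to SI units:
  P = 28.5 kN = 28500 N
  E = 118 GPa = 1.18 × 10¹¹ Pa
Substitute:
  delta = (28500 × 3.81^3) / (48 × (1.18 × 10¹¹) × 0.000528)
  delta = 0.0005271 m
Convert: delta = 0.0005271 m = 0.5271 mm
Final answer: delta = 0.5271 mm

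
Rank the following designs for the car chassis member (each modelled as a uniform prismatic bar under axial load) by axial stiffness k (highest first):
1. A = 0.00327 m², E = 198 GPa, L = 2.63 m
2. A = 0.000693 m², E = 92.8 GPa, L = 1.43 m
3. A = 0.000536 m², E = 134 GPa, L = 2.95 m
Model: a uniform prismatic bar under axial load, so k = (A·E) / L (SI units).
  Case 1: k = (0.00327 × (1.98 × 10¹¹)) / 2.63 = 2.462 × 10⁸ N/m = 246.2 MN/m
  Case 2: k = (0.000693 × (9.28 × 10¹⁰)) / 1.43 = 4.497 × 10⁷ N/m = 44.97 MN/m
  Case 3: k = (0.000536 × (1.34 × 10¹¹)) / 2.95 = 2.435 × 10⁷ N/m = 24.35 MN/m
Ordering: 246.2 MN/m (case 1) > 44.97 MN/m (case 2) > 24.35 MN/m (case 3)
Final answer: 1, 2, 3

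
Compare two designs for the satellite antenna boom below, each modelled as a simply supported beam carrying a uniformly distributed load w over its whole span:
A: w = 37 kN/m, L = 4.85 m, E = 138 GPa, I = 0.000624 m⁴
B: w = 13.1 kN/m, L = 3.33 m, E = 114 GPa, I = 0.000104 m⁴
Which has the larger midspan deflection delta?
Model: a simply supported beam carrying a uniformly distributed load w over its whole span, so delta = (5·w·L^4) / (384·E·I) (SI units).
  A: delta = (5 × 37000 × 4.85^4) / (384 × (1.38 × 10¹¹) × 0.000624) = 0.003096 m = 3.096 mm
  B: delta = (5 × 13100 × 3.33^4) / (384 × (1.14 × 10¹¹) × 0.000104) = 0.001769 m = 1.769 mm
3.096 mm > 1.769 mm, so A is larger.
Final answer: A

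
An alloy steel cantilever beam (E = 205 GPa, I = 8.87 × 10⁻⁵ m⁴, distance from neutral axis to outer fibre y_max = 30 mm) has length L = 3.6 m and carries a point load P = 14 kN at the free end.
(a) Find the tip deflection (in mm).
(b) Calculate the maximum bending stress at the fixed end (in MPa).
(a) Tip deflection of a cantilever with an end point load: δ = P·L^3 / (3·E·I). Convert P = 14 kN = 14000 N, E = 205 GPa = 2.05 × 10¹¹ Pa.
  δ = (14000 × 3.6^3) / (3 × (2.05 × 10¹¹) × (8.87 × 10⁻⁵)) = 0.01197 m = 11.97 mm
(b) Maximum bending moment at the fixed end: M = P·L = 14000 × 3.6 = 50400 N·m. Convert y_max = 30 mm = 0.03 m.
  σ = M·y_max / I = (50400 × 0.03) / (8.87 × 10⁻⁵) = 1.705 × 10⁷ Pa = 17.05 MPa
Final answer: (a) δ = 11.97 mm, (b) σ = 17.05 MPa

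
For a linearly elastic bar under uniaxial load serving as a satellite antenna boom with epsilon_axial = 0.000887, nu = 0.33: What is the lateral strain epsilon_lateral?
Model: a linearly elastic bar under uniaxial load, so epsilon_lateral = -nu·epsilon_axial.
Substitute:
  epsilon_lateral = -(0.33 × 0.000887)
  epsilon_lateral = -0.0002927
Final answer: epsilon_lateral = -0.0002927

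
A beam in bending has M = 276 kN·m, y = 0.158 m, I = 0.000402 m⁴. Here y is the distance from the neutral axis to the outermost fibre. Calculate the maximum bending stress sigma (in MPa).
Model: a beam in bending, so sigma = (M·y) / I.
Convert to SI units:
  M = 276 kN·m = 276000 N·m
Substitute:
  sigma = (276000 × 0.158) / 0.000402
  sigma = 1.085 × 10⁸ Pa
Convert: sigma = 1.085 × 10⁸ Pa = 108.5 MPa
Final answer: sigma = 108.5 MPa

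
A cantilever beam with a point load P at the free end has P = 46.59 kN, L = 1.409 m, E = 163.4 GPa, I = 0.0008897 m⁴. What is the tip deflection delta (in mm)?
Model: a cantilever beam with a point load P at the free end, so delta = (P·L^3) / (3·E·I).
Convert to SI units:
  P = 46.59 kN = 46590 N
  E = 163.4 GPa = 1.634 × 10¹¹ Pa
Substitute:
  delta = (46590 × 1.409^3) / (3 × (1.634 × 10¹¹) × 0.0008897)
  delta = 0.0002988 m
Convert: delta = 0.0002988 m = 0.2988 mm
Final answer: delta = 0.2988 mm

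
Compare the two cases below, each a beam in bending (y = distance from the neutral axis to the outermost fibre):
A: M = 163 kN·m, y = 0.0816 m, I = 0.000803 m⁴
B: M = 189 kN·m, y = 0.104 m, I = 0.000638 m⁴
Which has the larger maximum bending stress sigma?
Model: a beam in bending (y = distance from the neutral axis to the outermost fibre), so sigma = (M·y) / I (SI units).
  A: sigma = (163000 × 0.0816) / 0.000803 = 1.656 × 10⁷ Pa = 16.56 MPa
  B: sigma = (189000 × 0.104) / 0.000638 = 3.081 × 10⁷ Pa = 30.81 MPa
30.81 MPa > 16.56 MPa, so B is larger.
Final answer: B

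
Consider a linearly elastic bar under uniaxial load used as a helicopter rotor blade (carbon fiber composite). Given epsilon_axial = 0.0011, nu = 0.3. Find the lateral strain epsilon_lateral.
Model: a linearly elastic bar under uniaxial load, so epsilon_lateral = -nu·epsilon_axial.
Substitute:
  epsilon_lateral = -(0.3 × 0.0011)
  epsilon_lateral = -0.00033
Final answer: epsilon_lateral = -0.00033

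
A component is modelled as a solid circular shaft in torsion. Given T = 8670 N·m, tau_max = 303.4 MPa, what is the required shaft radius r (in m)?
Model: a solid circular shaft in torsion, so tau_max = (2·T) / (π·r^3).
Solve for r: r = ((2·T) / (π·tau_max))^(1/3).
Convert to SI units:
  tau_max = 303.4 MPa = 3.034 × 10⁸ Pa
Substitute:
  r = ((2 × 8670) / (π × (3.034 × 10⁸)))^(1/3)
  r = 0.0263 m
Final answer: r = 0.0263 m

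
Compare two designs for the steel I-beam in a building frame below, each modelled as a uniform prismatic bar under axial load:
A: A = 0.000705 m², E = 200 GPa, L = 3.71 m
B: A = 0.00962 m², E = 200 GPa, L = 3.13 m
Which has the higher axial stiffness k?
Model: a uniform prismatic bar under axial load, so k = (A·E) / L (SI units).
  A: k = (0.000705 × (2 × 10¹¹)) / 3.71 = 3.801 × 10⁷ N/m = 38.01 MN/m
  B: k = (0.00962 × (2 × 10¹¹)) / 3.13 = 6.147 × 10⁸ N/m = 614.7 MN/m
614.7 MN/m > 38.01 MN/m, so B is larger.
Final answer: B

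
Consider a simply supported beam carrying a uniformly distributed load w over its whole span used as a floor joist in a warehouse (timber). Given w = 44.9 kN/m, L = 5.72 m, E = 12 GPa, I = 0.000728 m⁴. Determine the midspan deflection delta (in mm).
Model: a simply supported beam carrying a uniformly distributed load w over its whole span, so delta = (5·w·L^4) / (384·E·I).
Convert to SI units:
  w = 44.9 kN/m = 44900 N/m
  E = 12 GPa = 1.2 × 10¹⁰ Pa
Substitute:
  delta = (5 × 44900 × 5.72^4) / (384 × (1.2 × 10¹⁰) × 0.000728)
  delta = 0.07164 m
Convert: delta = 0.07164 m = 71.64 mm
Final answer: delta = 71.64 mm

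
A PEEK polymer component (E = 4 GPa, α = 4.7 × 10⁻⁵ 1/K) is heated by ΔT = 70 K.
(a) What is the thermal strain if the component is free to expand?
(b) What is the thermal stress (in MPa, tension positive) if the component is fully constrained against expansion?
(a) Free thermal strain ε_th = α·ΔT = (4.7 × 10⁻⁵) × 70 = 0.00329
(b) Fully constrained, the expansion is suppressed, so σ = -E·α·ΔT. Convert E = 4 GPa = 4 × 10⁹ Pa.
  σ = -(4 × 10⁹) × (4.7 × 10⁻⁵) × 70 = -1.316 × 10⁷ Pa = -13.16 MPa (compressive)
Final answer: (a) ε_th = 0.00329, (b) σ = -13.16 MPa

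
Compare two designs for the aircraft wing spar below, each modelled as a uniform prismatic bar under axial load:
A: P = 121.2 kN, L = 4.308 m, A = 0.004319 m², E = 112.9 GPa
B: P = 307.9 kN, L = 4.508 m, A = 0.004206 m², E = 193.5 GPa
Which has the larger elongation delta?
Model: a uniform prismatic bar under axial load, so delta = (P·L) / (A·E) (SI units).
  A: delta = (121200 × 4.308) / (0.004319 × (1.129 × 10¹¹)) = 0.001071 m = 1.071 mm
  B: delta = (307900 × 4.508) / (0.004206 × (1.935 × 10¹¹)) = 0.001705 m = 1.705 mm
1.705 mm > 1.071 mm, so B is larger.
Final answer: B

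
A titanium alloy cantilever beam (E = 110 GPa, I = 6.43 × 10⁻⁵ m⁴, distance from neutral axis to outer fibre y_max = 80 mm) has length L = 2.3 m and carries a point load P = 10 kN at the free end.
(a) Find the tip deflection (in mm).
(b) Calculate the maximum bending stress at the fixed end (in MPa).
(a) Tip deflection of a cantilever with an end point load: δ = P·L^3 / (3·E·I). Convert P = 10 kN = 10000 N, E = 110 GPa = 1.1 × 10¹¹ Pa.
  δ = (10000 × 2.3^3) / (3 × (1.1 × 10¹¹) × (6.43 × 10⁻⁵)) = 0.005734 m = 5.734 mm
(b) Maximum bending moment at the fixed end: M = P·L = 10000 × 2.3 = 23000 N·m. Convert y_max = 80 mm = 0.08 m.
  σ = M·y_max / I = (23000 × 0.08) / (6.43 × 10⁻⁵) = 2.862 × 10⁷ Pa = 28.62 MPa
Final answer: (a) δ = 5.734 mm, (b) σ = 28.62 MPa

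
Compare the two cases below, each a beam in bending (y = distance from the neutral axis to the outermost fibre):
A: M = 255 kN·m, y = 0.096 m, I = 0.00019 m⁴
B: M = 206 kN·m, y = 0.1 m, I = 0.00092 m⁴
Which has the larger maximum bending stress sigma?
Model: a beam in bending (y = distance from the neutral axis to the outermost fibre), so sigma = (M·y) / I (SI units).
  A: sigma = (255000 × 0.096) / 0.00019 = 1.288 × 10⁸ Pa = 128.8 MPa
  B: sigma = (206000 × 0.1) / 0.00092 = 2.239 × 10⁷ Pa = 22.39 MPa
128.8 MPa > 22.39 MPa, so A is larger.
Final answer: A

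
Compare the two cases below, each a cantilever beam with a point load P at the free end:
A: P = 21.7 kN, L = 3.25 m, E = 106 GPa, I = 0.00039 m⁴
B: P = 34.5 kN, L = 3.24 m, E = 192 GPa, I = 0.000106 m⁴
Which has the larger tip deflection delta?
Model: a cantilever beam with a point load P at the free end, so delta = (P·L^3) / (3·E·I) (SI units).
  A: delta = (21700 × 3.25^3) / (3 × (1.06 × 10¹¹) × 0.00039) = 0.006006 m = 6.006 mm
  B: delta = (34500 × 3.24^3) / (3 × (1.92 × 10¹¹) × 0.000106) = 0.01922 m = 19.22 mm
19.22 mm > 6.006 mm, so B is larger.
Final answer: B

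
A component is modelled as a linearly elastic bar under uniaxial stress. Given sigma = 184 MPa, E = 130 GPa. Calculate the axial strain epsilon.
Model: a linearly elastic bar under uniaxial stress, so epsilon = sigma / E.
Convert to SI units:
  sigma = 184 MPa = 1.84 × 10⁸ Pa
  E = 130 GPa = 1.3 × 10¹¹ Pa
Substitute:
  epsilon = (1.84 × 10⁸) / (1.3 × 10¹¹)
  epsilon = 0.001415
Final answer: epsilon = 0.001415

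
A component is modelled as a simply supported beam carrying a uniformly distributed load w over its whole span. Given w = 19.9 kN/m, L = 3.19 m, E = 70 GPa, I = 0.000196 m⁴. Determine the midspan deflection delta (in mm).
Model: a simply supported beam carrying a uniformly distributed load w over its whole span, so delta = (5·w·L^4) / (384·E·I).
Convert to SI units:
  w = 19.9 kN/m = 19900 N/m
  E = 70 GPa = 7 × 10¹⁰ Pa
Substitute:
  delta = (5 × 19900 × 3.19^4) / (384 × (7 × 10¹⁰) × 0.000196)
  delta = 0.001956 m
Convert: delta = 0.001956 m = 1.956 mm
Final answer: delta = 1.956 mm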